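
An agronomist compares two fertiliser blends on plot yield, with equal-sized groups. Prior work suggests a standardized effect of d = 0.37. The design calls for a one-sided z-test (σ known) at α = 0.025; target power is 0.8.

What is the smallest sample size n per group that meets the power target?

For power 0.8 need Φ(δ − z_{0.025}) = 0.8, so δ = z_{0.025} + z_{0.20} = 1.960 + 0.842 = 2.802.
δ = d·√(n/2) ⇒ n = 2(δ/d)² = 2 × (2.802 / 0.37)² = 114.67.
Round up to the next whole unit.

n = 115 per group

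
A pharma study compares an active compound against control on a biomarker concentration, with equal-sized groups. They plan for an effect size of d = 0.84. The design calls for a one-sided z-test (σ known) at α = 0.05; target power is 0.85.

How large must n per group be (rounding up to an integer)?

Set Φ(δ − 1.645) = 0.85; then δ − 1.645 = Φ⁻¹(0.85) = 1.036, giving δ = 2.681.
δ = d·√(n/2) ⇒ n = 2(δ/d)² = 2 × (2.681 / 0.84)² = 20.38.
Round up to the next whole unit.

n = 21 per group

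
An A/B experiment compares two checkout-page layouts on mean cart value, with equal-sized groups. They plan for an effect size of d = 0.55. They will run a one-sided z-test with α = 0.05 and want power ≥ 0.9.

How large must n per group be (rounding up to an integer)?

n = 57 per group

For power 0.9 need Φ(δ − z_{0.05}) = 0.9, so δ = z_{0.05} + z_{0.10} = 1.645 + 1.282 = 2.926.
δ = d·√(n/2) ⇒ n = 2(δ/d)² = 2 × (2.926 / 0.55)² = 56.62.
Rounding up, n = 57 per group.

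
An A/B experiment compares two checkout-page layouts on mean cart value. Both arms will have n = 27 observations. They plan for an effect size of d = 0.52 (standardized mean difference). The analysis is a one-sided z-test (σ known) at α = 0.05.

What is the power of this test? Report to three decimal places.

Noncentrality parameter: δ = d·√(n/2) = 0.52 × √(27/2) = 1.9106
One-sided α = 0.05 → critical value z_{0.05} = 1.645.
Power = Φ(δ − 1.645) = Φ(0.266) = 0.6048.

Power ≈ 0.605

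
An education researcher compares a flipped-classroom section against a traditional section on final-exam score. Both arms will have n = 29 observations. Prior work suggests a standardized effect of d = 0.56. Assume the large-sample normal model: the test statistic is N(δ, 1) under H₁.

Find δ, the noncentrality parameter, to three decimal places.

δ ≈ 2.132

δ = d·√(n/2) = 0.56 × √(29/2) = 2.1324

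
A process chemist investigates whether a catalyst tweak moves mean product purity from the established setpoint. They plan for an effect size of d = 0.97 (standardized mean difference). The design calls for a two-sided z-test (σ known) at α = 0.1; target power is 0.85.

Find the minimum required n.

n = 8

For power 0.85 need Φ(δ − z_{0.05}) = 0.85, so δ = z_{0.05} + z_{0.15} = 1.645 + 1.036 = 2.681.
(The Φ(−δ − z_{α/2}) term is vanishingly small for δ > 0 and is dropped in the standard sample-size formula.)
δ = d·√n ⇒ n = (δ/d)² = (2.681 / 0.97)² = 7.64.
Rounding up, n = 8.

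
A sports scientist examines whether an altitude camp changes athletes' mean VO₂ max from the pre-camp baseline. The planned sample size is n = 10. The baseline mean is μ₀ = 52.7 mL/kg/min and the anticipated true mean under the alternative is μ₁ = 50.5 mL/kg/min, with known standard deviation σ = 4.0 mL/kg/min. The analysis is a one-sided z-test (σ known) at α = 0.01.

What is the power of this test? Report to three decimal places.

Power ≈ 0.279

Standardized effect: d = |μ₁ − μ₀| / σ = |50.5 − 52.7| / 4.0 = 0.5500
Noncentrality parameter: δ = d·√n = 0.5500 × √10 = 1.7393
One-sided α = 0.01 → critical value z_{0.01} = 2.326.
Power = P(Z > 2.326 − δ) = Φ(-0.587) = 0.2786.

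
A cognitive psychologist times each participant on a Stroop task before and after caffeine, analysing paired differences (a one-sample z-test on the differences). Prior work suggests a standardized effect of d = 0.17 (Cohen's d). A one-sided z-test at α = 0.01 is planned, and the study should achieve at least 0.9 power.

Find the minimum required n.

Set Φ(δ − 2.326) = 0.9; then δ − 2.326 = Φ⁻¹(0.9) = 1.282, giving δ = 3.608.
δ = d·√n ⇒ n = (δ/d)² = (3.608 / 0.17)² = 450.41.
Rounding up, n = 451.

n = 451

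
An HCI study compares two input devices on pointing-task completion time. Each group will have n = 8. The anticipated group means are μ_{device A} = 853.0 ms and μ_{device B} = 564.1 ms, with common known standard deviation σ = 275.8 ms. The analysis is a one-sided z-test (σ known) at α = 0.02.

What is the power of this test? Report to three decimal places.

Standardized effect: d = |μ_{device A} − μ_{device B}| / σ = |853.0 − 564.1| / 275.8 = 1.0475
Noncentrality parameter: λ = d·√(n/2) = 1.0475 × √(8/2) = 2.0950
Critical value for a one-sided test at α = 0.02: z_α = 2.054.
Power = Φ(λ − 2.054) = Φ(0.041) = 0.5165.

Power ≈ 0.516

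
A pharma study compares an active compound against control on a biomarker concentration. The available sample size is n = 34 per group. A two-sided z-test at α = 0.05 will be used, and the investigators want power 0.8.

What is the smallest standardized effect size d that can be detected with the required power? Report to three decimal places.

d ≈ 0.679

Required noncentrality: δ = z_{0.025} + z_{0.20} = 1.960 + 0.842 = 2.802.
(The second rejection-region term Φ(−δ − z_{α/2}) is negligible and dropped.)
δ = d·√(n/2) ⇒ d = δ/√(n/2) = 2.802/√(34/2) = 0.6795.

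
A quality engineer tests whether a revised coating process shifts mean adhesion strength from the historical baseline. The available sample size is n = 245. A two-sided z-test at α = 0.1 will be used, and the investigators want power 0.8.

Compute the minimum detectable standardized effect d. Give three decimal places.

Need Φ(δ − 1.645) = 0.8, so δ = 1.645 + 0.842 = 2.486.
(The second rejection-region term Φ(−δ − z_{α/2}) is negligible and dropped.)
δ = d·√n ⇒ d = δ/√n = 2.486/√245 = 0.1589.

d ≈ 0.159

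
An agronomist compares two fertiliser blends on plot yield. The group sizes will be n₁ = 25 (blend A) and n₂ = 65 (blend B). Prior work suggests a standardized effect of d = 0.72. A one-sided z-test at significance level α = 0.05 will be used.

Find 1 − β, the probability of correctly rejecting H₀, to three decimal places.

Noncentrality parameter: δ = d / √(1/n₁ + 1/n₂) = 0.72 / √(1/25 + 1/65) = 3.0594
One-sided α = 0.05 → critical value z_{0.05} = 1.645.
Power = P(Z > 1.645 − δ) = Φ(1.415) = 0.9214.

Power ≈ 0.921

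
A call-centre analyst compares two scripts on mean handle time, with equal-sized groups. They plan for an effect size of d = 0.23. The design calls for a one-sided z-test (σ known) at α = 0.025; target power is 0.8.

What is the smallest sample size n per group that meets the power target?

For power 0.8 need Φ(δ − z_{0.025}) = 0.8, so δ = z_{0.025} + z_{0.20} = 1.960 + 0.842 = 2.802.
δ = d·√(n/2) ⇒ n = 2(δ/d)² = 2 × (2.802 / 0.23)² = 296.74.
Round up to the next whole unit.

n = 297 per group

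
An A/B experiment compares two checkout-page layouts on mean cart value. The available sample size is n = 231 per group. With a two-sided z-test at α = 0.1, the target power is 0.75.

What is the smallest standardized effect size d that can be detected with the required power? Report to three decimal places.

d ≈ 0.216

Required noncentrality: δ = z_{0.05} + z_{0.25} = 1.645 + 0.674 = 2.319.
(Lower-tail contribution to power is negligible for δ > 0.)
δ = d·√(n/2) ⇒ d = δ/√(n/2) = 2.319/√(231/2) = 0.2158.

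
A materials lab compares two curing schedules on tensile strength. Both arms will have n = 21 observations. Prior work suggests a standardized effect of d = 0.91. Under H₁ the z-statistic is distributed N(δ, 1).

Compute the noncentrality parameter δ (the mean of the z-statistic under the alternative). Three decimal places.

δ = d·√(n/2) = 0.91 × √(21/2) = 2.9487

δ ≈ 2.949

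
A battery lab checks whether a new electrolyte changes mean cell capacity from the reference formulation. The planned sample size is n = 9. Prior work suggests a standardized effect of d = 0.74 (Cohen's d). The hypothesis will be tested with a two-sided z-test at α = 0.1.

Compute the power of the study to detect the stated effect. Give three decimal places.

Noncentrality parameter: δ = d·√n = 0.74 × √9 = 2.2200
Critical value for a two-sided test at α = 0.1: z_{α/2} = 1.645.
Power = Φ(δ − 1.645) + Φ(−δ − 1.645) = Φ(0.575) + Φ(-3.865) = 0.7174 + 0.0001 = 0.7175.

Power ≈ 0.717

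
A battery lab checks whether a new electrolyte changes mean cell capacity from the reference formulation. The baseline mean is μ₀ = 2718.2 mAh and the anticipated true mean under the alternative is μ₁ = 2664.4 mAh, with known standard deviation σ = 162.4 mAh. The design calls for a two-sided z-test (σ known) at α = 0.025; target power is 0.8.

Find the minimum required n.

Standardized effect: d = |μ₁ − μ₀| / σ = |2664.4 − 2718.2| / 162.4 = 0.3313
Set Φ(δ − 2.241) = 0.8; then δ − 2.241 = Φ⁻¹(0.8) = 0.842, giving δ = 3.083.
(For δ > 0 the lower-tail rejection region contributes negligibly to power, so the one-term inversion is standard.)
δ = d·√n ⇒ n = (δ/d)² = (3.083 / 0.3313)² = 86.61.
Round up to the next whole unit.

n = 87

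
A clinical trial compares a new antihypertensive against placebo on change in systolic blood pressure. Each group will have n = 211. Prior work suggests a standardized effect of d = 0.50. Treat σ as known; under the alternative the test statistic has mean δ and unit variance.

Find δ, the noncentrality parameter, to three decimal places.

The noncentrality parameter scales effect size by the design's sample-size factor: δ = d·√(n/2) = 0.50 × √(211/2) = 5.1357

δ ≈ 5.136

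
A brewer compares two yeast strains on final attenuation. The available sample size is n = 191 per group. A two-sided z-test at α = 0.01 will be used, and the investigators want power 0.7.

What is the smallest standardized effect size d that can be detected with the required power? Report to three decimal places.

d ≈ 0.317

Need Φ(δ − 2.576) = 0.7, so δ = 2.576 + 0.524 = 3.100.
(Lower-tail contribution to power is negligible for δ > 0.)
δ = d·√(n/2) ⇒ d = δ/√(n/2) = 3.100/√(191/2) = 0.3172.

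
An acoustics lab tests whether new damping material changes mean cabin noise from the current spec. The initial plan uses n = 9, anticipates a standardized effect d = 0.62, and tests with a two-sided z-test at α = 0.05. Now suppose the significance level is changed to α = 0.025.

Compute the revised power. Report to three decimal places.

δ = d·√n = 0.62 × √9 = 1.8600 (unchanged). New critical value: z_{0.0125} = 2.241.
Revised power = Φ(δ − 2.241) + Φ(−δ − 2.241) = Φ(-0.381) + Φ(-4.101) = 0.3515 + 0.0000 = 0.3515.

Power ≈ 0.351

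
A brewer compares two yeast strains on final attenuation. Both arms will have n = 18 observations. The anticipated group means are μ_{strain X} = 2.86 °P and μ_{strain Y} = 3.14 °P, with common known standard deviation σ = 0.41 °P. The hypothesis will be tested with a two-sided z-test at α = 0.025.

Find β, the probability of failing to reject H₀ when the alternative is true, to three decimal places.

β ≈ 0.576

Standardized effect: d = |μ_{strain X} − μ_{strain Y}| / σ = |2.86 − 3.14| / 0.41 = 0.6829
Noncentrality parameter: δ = d·√(n/2) = 0.6829 × √(18/2) = 2.0488
Critical value for a two-sided test at α = 0.025: z_{α/2} = 2.241.
Power = Φ(δ − 2.241) + Φ(−δ − 2.241) = Φ(-0.193) + Φ(-4.290) = 0.4236 + 0.0000 = 0.4236.
Type II error: β = 1 − power = 1 − 0.4236 = 0.5764.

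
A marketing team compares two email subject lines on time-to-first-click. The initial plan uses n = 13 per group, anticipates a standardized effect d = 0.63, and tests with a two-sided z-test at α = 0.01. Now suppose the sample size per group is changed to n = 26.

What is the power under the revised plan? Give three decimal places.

With n = 26 per group: δ = d·√(n/2) = 0.63 × √(26/2) = 2.2715. Critical value z_{0.005} = 2.576.
Revised power = Φ(δ − 2.576) + Φ(−δ − 2.576) = Φ(-0.304) + Φ(-4.847) = 0.3804 + 0.0000 = 0.3804.

Power ≈ 0.380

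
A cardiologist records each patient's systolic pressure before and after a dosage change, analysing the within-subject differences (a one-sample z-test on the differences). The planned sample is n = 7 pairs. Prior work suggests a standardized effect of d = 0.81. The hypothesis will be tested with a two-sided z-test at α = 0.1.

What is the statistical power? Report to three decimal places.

Power ≈ 0.691

Noncentrality parameter: δ = d·√n = 0.81 × √7 = 2.1431
Two-sided α = 0.1 → critical value z_{0.05} = 1.645.
Power = Φ(δ − 1.645) + Φ(−δ − 1.645) = Φ(0.498) + Φ(-3.788) = 0.6908 + 0.0001 = 0.6909.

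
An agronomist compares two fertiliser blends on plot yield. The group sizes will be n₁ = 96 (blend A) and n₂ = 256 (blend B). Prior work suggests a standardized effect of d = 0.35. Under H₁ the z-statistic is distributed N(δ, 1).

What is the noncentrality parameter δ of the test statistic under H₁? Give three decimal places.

δ ≈ 2.925

The noncentrality parameter scales effect size by the design's sample-size factor: δ = d / √(1/n₁ + 1/n₂) = 0.35 / √(1/96 + 1/256) = 2.9245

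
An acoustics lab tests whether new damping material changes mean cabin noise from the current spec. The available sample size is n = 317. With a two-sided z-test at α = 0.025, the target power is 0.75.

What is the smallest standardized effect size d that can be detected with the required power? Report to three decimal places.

Required noncentrality: δ = z_{0.0125} + z_{0.25} = 2.241 + 0.674 = 2.916.
(Lower-tail contribution to power is negligible for δ > 0.)
δ = d·√n ⇒ d = δ/√n = 2.916/√317 = 0.1638.

d ≈ 0.164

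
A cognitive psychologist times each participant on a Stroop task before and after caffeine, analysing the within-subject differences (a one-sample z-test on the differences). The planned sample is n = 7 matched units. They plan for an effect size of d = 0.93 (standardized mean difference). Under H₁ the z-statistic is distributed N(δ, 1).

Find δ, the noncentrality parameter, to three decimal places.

δ = d·√n = 0.93 × √7 = 2.4605

δ ≈ 2.461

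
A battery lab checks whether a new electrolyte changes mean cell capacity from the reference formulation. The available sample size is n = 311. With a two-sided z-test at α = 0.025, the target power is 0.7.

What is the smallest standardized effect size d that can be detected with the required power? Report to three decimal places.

Need Φ(δ − 2.241) = 0.7, so δ = 2.241 + 0.524 = 2.766.
(Lower-tail contribution to power is negligible for δ > 0.)
δ = d·√n ⇒ d = δ/√n = 2.766/√311 = 0.1568.

d ≈ 0.157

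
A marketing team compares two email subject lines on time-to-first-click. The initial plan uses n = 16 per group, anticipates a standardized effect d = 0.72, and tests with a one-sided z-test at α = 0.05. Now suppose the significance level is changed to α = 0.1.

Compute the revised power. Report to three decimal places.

δ = d·√(n/2) = 0.72 × √(16/2) = 2.0365 (unchanged). New critical value: z_{0.1} = 1.282.
Revised power = P(Z > 1.282 − δ) = Φ(0.755) = 0.7749.

Power ≈ 0.775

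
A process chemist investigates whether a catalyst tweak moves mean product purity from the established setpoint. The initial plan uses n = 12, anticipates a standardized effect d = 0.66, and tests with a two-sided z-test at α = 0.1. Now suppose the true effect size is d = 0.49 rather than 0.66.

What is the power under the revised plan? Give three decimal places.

Power ≈ 0.521

With d = 0.49: δ = d·√n = 0.49 × √12 = 1.6974. Critical value z_{0.05} = 1.645.
Revised power = Φ(δ − 1.645) + Φ(−δ − 1.645) = Φ(0.053) + Φ(-3.342) = 0.5210 + 0.0004 = 0.5214.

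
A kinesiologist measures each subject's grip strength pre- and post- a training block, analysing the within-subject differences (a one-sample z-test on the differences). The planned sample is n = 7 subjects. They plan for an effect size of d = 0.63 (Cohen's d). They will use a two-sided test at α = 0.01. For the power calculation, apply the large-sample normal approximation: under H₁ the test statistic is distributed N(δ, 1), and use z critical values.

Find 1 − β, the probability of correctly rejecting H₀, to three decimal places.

Power ≈ 0.182

Noncentrality parameter: δ = d·√n = 0.63 × √7 = 1.6668
Two-sided α = 0.01 → critical value z_{0.005} = 2.576.
Power = Φ(δ − 2.576) + Φ(−δ − 2.576) = Φ(-0.909) + Φ(-4.243) = 0.1817 + 0.0000 = 0.1817.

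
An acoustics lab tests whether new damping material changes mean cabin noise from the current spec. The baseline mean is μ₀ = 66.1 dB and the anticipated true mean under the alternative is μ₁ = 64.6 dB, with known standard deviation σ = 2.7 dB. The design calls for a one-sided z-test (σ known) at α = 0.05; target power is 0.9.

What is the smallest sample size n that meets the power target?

n = 28

Standardized effect: d = |μ₁ − μ₀| / σ = |64.6 − 66.1| / 2.7 = 0.5556
For power 0.9 need Φ(δ − z_{0.05}) = 0.9, so δ = z_{0.05} + z_{0.10} = 1.645 + 1.282 = 2.926.
δ = d·√n ⇒ n = (δ/d)² = (2.926 / 0.5556)² = 27.75.
Rounding up, n = 28.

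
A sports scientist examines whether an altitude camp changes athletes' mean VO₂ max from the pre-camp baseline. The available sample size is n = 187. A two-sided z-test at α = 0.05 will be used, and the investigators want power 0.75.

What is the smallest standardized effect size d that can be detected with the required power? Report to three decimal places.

Need Φ(δ − 1.960) = 0.75, so δ = 1.960 + 0.674 = 2.634.
(Lower-tail contribution to power is negligible for δ > 0.)
δ = d·√n ⇒ d = δ/√n = 2.634/√187 = 0.1927.

d ≈ 0.193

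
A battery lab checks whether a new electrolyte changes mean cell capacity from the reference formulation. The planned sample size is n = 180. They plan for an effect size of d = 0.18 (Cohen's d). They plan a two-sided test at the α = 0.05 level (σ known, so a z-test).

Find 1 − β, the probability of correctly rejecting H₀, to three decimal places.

Noncentrality parameter: δ = d·√n = 0.18 × √180 = 2.4150
Two-sided α = 0.05 → critical value z_{0.025} = 1.960.
Power = Φ(δ − 1.960) + Φ(−δ − 1.960) = Φ(0.455) + Φ(-4.375) = 0.6754 + 0.0000 = 0.6754.

Power ≈ 0.675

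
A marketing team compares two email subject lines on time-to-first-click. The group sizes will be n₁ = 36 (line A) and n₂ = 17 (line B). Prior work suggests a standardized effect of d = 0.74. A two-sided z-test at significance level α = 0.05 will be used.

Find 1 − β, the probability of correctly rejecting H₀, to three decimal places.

Power ≈ 0.710

Noncentrality parameter: δ = d / √(1/n₁ + 1/n₂) = 0.74 / √(1/36 + 1/17) = 2.5146
Two-sided α = 0.05 → critical value z_{0.025} = 1.960.
Power = Φ(δ − 1.960) + Φ(−δ − 1.960) = Φ(0.555) + Φ(-4.475) = 0.7104 + 0.0000 = 0.7104.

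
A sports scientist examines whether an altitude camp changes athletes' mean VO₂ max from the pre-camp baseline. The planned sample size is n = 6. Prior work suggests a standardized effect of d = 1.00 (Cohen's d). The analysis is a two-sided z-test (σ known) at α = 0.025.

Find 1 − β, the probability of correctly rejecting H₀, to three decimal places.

Power ≈ 0.582

Noncentrality parameter: λ = d·√n = 1.00 × √6 = 2.4495
Critical value for a two-sided test at α = 0.025: z_{α/2} = 2.241.
Power = Φ(λ − 2.241) + Φ(−λ − 2.241) = Φ(0.208) + Φ(-4.691) = 0.5824 + 0.0000 = 0.5824.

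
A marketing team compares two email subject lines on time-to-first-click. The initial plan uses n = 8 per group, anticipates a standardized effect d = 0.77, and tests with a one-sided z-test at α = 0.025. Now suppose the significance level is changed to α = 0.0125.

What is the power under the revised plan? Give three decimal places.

δ = d·√(n/2) = 0.77 × √(8/2) = 1.5400 (unchanged). New critical value: z_{0.0125} = 2.241.
Revised power = Φ(δ − 2.241) = Φ(-0.701) = 0.2415.

Power ≈ 0.242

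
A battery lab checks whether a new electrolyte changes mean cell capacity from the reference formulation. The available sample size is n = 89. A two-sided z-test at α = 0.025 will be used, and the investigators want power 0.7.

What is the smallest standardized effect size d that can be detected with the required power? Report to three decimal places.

Required noncentrality: δ = z_{0.0125} + z_{0.30} = 2.241 + 0.524 = 2.766.
(The second rejection-region term Φ(−δ − z_{α/2}) is negligible and dropped.)
δ = d·√n ⇒ d = δ/√n = 2.766/√89 = 0.2932.

d ≈ 0.293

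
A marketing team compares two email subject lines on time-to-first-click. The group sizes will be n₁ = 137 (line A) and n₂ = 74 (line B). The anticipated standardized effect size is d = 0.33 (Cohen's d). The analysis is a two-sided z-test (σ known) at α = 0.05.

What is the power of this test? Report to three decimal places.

Power ≈ 0.628

Noncentrality parameter: δ = d / √(1/n₁ + 1/n₂) = 0.33 / √(1/137 + 1/74) = 2.2874
Two-sided α = 0.05 → critical value z_{0.025} = 1.960.
Power = Φ(δ − 1.960) + Φ(−δ − 1.960) = Φ(0.327) + Φ(-4.247) = 0.6283 + 0.0000 = 0.6284.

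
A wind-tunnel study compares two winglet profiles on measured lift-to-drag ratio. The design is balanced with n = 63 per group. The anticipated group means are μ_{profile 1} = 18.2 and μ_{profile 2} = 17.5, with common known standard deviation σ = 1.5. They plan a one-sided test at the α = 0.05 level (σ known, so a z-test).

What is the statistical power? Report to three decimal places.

Standardized effect: d = |μ_{profile 1} − μ_{profile 2}| / σ = |18.2 − 17.5| / 1.5 = 0.4667
Noncentrality parameter: δ = d·√(n/2) = 0.4667 × √(63/2) = 2.6192
Critical value for a one-sided test at α = 0.05: z_α = 1.645.
Power = Φ(δ − 1.645) = Φ(0.974) = 0.8350.

Power ≈ 0.835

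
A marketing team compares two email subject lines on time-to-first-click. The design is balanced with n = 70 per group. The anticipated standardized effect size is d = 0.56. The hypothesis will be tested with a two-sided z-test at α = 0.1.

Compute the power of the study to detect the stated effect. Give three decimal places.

Noncentrality parameter: δ = d·√(n/2) = 0.56 × √(70/2) = 3.3130
Critical value for a two-sided test at α = 0.1: z_{α/2} = 1.645.
Power = Φ(δ − 1.645) + Φ(−δ − 1.645) = Φ(1.668) + Φ(-4.958) = 0.9524 + 0.0000 = 0.9524.

Power ≈ 0.952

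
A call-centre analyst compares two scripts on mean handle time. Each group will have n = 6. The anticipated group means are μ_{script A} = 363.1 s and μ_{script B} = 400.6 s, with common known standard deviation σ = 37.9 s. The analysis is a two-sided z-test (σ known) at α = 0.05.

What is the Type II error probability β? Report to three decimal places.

β ≈ 0.597

Standardized effect: d = |μ_{script A} − μ_{script B}| / σ = |363.1 − 400.6| / 37.9 = 0.9894
Noncentrality parameter: δ = d·√(n/2) = 0.9894 × √(6/2) = 1.7138
Two-sided α = 0.05 → critical value z_{0.025} = 1.960.
Power = Φ(δ − 1.960) + Φ(−δ − 1.960) = Φ(-0.246) + Φ(-3.674) = 0.4028 + 0.0001 = 0.4029.
Type II error: β = 1 − power = 1 − 0.4029 = 0.5971.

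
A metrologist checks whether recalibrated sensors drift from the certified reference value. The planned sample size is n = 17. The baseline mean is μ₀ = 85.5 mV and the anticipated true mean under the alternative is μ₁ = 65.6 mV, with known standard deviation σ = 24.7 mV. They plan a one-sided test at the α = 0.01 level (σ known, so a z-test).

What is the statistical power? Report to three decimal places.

Standardized effect: d = |μ₁ − μ₀| / σ = |65.6 − 85.5| / 24.7 = 0.8057
Noncentrality parameter: δ = d·√n = 0.8057 × √17 = 3.3219
One-sided α = 0.01 → critical value z_{0.01} = 2.326.
Power = Φ(δ − 2.326) = Φ(0.996) = 0.8403.

Power ≈ 0.840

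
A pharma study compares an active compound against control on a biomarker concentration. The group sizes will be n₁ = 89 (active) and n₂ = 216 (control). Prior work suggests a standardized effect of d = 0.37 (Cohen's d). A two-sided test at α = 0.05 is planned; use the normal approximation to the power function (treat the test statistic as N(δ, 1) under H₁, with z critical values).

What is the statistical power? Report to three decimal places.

Power ≈ 0.836

Noncentrality parameter: δ = d / √(1/n₁ + 1/n₂) = 0.37 / √(1/89 + 1/216) = 2.9375
Critical value for a two-sided test at α = 0.05: z_{α/2} = 1.960.
Power = Φ(δ − 1.960) + Φ(−δ − 1.960) = Φ(0.978) + Φ(-4.897) = 0.8358 + 0.0000 = 0.8358.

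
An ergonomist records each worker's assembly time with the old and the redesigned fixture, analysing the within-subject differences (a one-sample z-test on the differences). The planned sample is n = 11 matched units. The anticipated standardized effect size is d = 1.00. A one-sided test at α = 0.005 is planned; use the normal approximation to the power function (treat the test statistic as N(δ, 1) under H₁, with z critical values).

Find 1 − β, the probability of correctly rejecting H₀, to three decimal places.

Noncentrality parameter: δ = d·√n = 1.00 × √11 = 3.3166
One-sided α = 0.005 → critical value z_{0.005} = 2.576.
Power = P(Z > 2.576 − δ) = Φ(0.741) = 0.7706.

Power ≈ 0.771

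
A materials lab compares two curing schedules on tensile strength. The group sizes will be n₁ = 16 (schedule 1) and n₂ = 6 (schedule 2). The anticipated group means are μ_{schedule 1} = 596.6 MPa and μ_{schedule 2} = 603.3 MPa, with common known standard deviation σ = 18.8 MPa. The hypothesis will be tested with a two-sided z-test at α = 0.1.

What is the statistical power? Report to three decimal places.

Standardized effect: d = |μ_{schedule 1} − μ_{schedule 2}| / σ = |596.6 − 603.3| / 18.8 = 0.3564
Noncentrality parameter: δ = d / √(1/n₁ + 1/n₂) = 0.3564 / √(1/16 + 1/6) = 0.7445
Two-sided α = 0.1 → critical value z_{0.05} = 1.645.
Power = Φ(δ − 1.645) + Φ(−δ − 1.645) = Φ(-0.900) + Φ(-2.389) = 0.1840 + 0.0084 = 0.1924.

Power ≈ 0.192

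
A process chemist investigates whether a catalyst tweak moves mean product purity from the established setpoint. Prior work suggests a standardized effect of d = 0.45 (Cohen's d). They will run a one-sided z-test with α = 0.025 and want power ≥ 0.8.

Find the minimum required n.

For power 0.8 need Φ(δ − z_{0.025}) = 0.8, so δ = z_{0.025} + z_{0.20} = 1.960 + 0.842 = 2.802.
δ = d·√n ⇒ n = (δ/d)² = (2.802 / 0.45)² = 38.76.
Rounding up, n = 39.

n = 39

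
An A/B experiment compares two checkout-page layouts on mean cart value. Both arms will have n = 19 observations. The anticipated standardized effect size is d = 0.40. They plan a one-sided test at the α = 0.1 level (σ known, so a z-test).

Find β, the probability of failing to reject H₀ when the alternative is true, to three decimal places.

β ≈ 0.519

Noncentrality parameter: δ = d·√(n/2) = 0.40 × √(19/2) = 1.2329
One-sided α = 0.1 → critical value z_{0.1} = 1.282.
Power = Φ(δ − 1.282) = Φ(-0.049) = 0.4806.
Type II error: β = 1 − power = 1 − 0.4806 = 0.5194.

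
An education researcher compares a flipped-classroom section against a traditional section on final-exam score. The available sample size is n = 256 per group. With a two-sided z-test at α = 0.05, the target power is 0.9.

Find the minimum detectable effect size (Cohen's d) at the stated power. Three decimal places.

Required noncentrality: δ = z_{0.025} + z_{0.10} = 1.960 + 1.282 = 3.242.
(Lower-tail contribution to power is negligible for δ > 0.)
δ = d·√(n/2) ⇒ d = δ/√(n/2) = 3.242/√(256/2) = 0.2865.

d ≈ 0.287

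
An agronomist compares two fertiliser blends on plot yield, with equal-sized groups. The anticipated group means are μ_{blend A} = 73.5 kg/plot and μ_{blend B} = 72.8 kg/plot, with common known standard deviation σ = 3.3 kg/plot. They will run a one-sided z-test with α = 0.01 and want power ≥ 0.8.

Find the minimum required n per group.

n = 447 per group

Standardized effect: d = |μ_{blend A} − μ_{blend B}| / σ = |73.5 − 72.8| / 3.3 = 0.2121
Set Φ(δ − 2.326) = 0.8; then δ − 2.326 = Φ⁻¹(0.8) = 0.842, giving δ = 3.168.
δ = d·√(n/2) ⇒ n = 2(δ/d)² = 2 × (3.168 / 0.2121)² = 446.09.
Round up to the next whole unit.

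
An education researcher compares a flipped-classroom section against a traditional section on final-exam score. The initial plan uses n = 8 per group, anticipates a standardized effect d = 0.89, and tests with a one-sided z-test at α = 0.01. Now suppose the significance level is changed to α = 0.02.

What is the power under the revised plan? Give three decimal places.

δ = d·√(n/2) = 0.89 × √(8/2) = 1.7800 (unchanged). New critical value: z_{0.02} = 2.054.
Revised power = P(Z > 2.054 − δ) = Φ(-0.274) = 0.3921.

Power ≈ 0.392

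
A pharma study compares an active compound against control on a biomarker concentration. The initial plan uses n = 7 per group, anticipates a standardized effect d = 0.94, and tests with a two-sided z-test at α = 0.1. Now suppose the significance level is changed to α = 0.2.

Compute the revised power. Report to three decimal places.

δ = d·√(n/2) = 0.94 × √(7/2) = 1.7586 (unchanged). New critical value: z_{0.1} = 1.282.
Revised power = Φ(δ − 1.282) + Φ(−δ − 1.282) = Φ(0.477) + Φ(-3.040) = 0.6833 + 0.0012 = 0.6845.

Power ≈ 0.685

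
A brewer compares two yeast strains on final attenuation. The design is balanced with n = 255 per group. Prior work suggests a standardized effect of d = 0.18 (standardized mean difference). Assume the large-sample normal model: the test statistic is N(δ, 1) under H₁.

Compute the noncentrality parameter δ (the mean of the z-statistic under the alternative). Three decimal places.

δ ≈ 2.032

The noncentrality parameter scales effect size by the design's sample-size factor: δ = d·√(n/2) = 0.18 × √(255/2) = 2.0325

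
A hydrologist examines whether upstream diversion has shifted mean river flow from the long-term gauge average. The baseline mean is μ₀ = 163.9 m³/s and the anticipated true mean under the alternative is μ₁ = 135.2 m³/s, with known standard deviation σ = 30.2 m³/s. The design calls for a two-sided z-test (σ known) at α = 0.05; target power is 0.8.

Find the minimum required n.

n = 9

Standardized effect: d = |μ₁ − μ₀| / σ = |135.2 − 163.9| / 30.2 = 0.9503
For power 0.8 need Φ(δ − z_{0.025}) = 0.8, so δ = z_{0.025} + z_{0.20} = 1.960 + 0.842 = 2.802.
(The Φ(−δ − z_{α/2}) term is vanishingly small for δ > 0 and is dropped in the standard sample-size formula.)
δ = d·√n ⇒ n = (δ/d)² = (2.802 / 0.9503)² = 8.69.
Rounding up, n = 9.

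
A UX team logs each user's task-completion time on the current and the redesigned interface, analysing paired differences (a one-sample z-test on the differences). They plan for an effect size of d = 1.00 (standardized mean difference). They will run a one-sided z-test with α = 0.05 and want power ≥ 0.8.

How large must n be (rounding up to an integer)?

Set Φ(δ − 1.645) = 0.8; then δ − 1.645 = Φ⁻¹(0.8) = 0.842, giving δ = 2.486.
δ = d·√n ⇒ n = (δ/d)² = (2.486 / 1.00)² = 6.18.
Rounding up, n = 7.

n = 7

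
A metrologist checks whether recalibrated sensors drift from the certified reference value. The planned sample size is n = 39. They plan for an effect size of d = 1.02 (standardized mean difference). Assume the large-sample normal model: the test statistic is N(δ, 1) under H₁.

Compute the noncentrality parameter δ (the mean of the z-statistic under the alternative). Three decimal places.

The noncentrality parameter scales effect size by the design's sample-size factor: δ = d·√n = 1.02 × √39 = 6.3699

δ ≈ 6.370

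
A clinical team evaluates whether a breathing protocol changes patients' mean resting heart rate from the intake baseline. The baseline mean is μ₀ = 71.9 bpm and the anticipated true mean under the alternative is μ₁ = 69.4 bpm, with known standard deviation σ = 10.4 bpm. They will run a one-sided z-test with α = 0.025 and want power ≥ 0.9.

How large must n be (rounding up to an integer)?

n = 182

Standardized effect: d = |μ₁ − μ₀| / σ = |69.4 − 71.9| / 10.4 = 0.2404
For power 0.9 need Φ(δ − z_{0.025}) = 0.9, so δ = z_{0.025} + z_{0.10} = 1.960 + 1.282 = 3.242.
δ = d·√n ⇒ n = (δ/d)² = (3.242 / 0.2404)² = 181.84.
Rounding up, n = 182.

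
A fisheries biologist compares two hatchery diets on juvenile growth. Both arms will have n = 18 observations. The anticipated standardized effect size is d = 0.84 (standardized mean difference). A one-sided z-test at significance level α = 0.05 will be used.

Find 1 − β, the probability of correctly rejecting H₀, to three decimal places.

Noncentrality parameter: λ = d·√(n/2) = 0.84 × √(18/2) = 2.5200
Critical value for a one-sided test at α = 0.05: z_α = 1.645.
Power = Φ(λ − 1.645) = Φ(0.875) = 0.8093.

Power ≈ 0.809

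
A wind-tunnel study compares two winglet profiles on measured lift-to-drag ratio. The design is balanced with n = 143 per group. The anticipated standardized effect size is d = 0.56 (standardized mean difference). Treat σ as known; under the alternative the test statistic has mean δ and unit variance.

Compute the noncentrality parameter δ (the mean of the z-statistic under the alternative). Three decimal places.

δ = d·√(n/2) = 0.56 × √(143/2) = 4.7352

δ ≈ 4.735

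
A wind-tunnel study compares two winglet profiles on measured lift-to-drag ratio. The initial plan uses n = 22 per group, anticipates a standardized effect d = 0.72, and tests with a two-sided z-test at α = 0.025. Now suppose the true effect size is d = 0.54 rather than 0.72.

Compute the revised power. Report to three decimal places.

Power ≈ 0.326

With d = 0.54: δ = d·√(n/2) = 0.54 × √(22/2) = 1.7910. Critical value z_{0.0125} = 2.241.
Revised power = Φ(δ − 2.241) + Φ(−δ − 2.241) = Φ(-0.450) + Φ(-4.032) = 0.3262 + 0.0000 = 0.3262.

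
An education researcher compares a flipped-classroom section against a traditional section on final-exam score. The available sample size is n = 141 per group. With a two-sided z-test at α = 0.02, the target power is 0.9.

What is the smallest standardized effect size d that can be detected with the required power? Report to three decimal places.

Required noncentrality: δ = z_{0.01} + z_{0.10} = 2.326 + 1.282 = 3.608.
(The second rejection-region term Φ(−δ − z_{α/2}) is negligible and dropped.)
δ = d·√(n/2) ⇒ d = δ/√(n/2) = 3.608/√(141/2) = 0.4297.

d ≈ 0.430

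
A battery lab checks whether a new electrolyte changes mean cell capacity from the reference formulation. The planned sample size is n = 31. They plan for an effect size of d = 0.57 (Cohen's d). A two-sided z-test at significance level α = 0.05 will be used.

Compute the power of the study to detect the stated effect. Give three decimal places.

Noncentrality parameter: δ = d·√n = 0.57 × √31 = 3.1736
Critical value for a two-sided test at α = 0.05: z_{α/2} = 1.960.
Power = Φ(δ − 1.960) + Φ(−δ − 1.960) = Φ(1.214) + Φ(-5.134) = 0.8876 + 0.0000 = 0.8876.

Power ≈ 0.888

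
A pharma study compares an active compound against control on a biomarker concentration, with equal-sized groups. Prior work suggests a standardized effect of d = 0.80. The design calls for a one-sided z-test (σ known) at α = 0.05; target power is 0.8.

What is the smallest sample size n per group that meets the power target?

Set Φ(δ − 1.645) = 0.8; then δ − 1.645 = Φ⁻¹(0.8) = 0.842, giving δ = 2.486.
δ = d·√(n/2) ⇒ n = 2(δ/d)² = 2 × (2.486 / 0.80)² = 19.32.
Rounding up, n = 20 per group.

n = 20 per group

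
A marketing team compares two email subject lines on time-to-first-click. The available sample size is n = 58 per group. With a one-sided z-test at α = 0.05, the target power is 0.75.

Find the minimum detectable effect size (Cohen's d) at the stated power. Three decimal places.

Need Φ(δ − 1.645) = 0.75, so δ = 1.645 + 0.674 = 2.319.
δ = d·√(n/2) ⇒ d = δ/√(n/2) = 2.319/√(58/2) = 0.4307.

d ≈ 0.431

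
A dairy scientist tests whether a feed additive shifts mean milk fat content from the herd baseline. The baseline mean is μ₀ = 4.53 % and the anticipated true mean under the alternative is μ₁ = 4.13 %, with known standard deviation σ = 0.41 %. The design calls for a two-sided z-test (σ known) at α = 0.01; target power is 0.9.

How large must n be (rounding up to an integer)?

Standardized effect: d = |μ₁ − μ₀| / σ = |4.13 − 4.53| / 0.41 = 0.9756
Set Φ(δ − 2.576) = 0.9; then δ − 2.576 = Φ⁻¹(0.9) = 1.282, giving δ = 3.857.
(For δ > 0 the lower-tail rejection region contributes negligibly to power, so the one-term inversion is standard.)
δ = d·√n ⇒ n = (δ/d)² = (3.857 / 0.9756)² = 15.63.
Round up to the next whole unit.

n = 16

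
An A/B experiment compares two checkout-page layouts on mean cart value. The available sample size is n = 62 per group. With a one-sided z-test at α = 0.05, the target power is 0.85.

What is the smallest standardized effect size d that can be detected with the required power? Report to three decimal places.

d ≈ 0.482

Need Φ(δ − 1.645) = 0.85, so δ = 1.645 + 1.036 = 2.681.
δ = d·√(n/2) ⇒ d = δ/√(n/2) = 2.681/√(62/2) = 0.4816.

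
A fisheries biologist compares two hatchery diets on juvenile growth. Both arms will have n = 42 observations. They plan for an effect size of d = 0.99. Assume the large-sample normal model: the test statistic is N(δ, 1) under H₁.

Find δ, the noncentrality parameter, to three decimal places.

The noncentrality parameter scales effect size by the design's sample-size factor: δ = d·√(n/2) = 0.99 × √(42/2) = 4.5367

δ ≈ 4.537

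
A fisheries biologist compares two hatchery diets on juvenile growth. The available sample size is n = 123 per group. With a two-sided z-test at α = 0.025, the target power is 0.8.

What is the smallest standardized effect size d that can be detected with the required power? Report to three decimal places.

d ≈ 0.393

Need Φ(δ − 2.241) = 0.8, so δ = 2.241 + 0.842 = 3.083.
(The second rejection-region term Φ(−δ − z_{α/2}) is negligible and dropped.)
δ = d·√(n/2) ⇒ d = δ/√(n/2) = 3.083/√(123/2) = 0.3931.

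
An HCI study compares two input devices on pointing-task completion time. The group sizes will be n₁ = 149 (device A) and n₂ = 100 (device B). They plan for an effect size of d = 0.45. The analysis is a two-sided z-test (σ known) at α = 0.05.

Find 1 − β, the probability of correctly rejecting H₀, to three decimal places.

Noncentrality parameter: δ = d / √(1/n₁ + 1/n₂) = 0.45 / √(1/149 + 1/100) = 3.4810
Two-sided α = 0.05 → critical value z_{0.025} = 1.960.
Power = Φ(δ − 1.960) + Φ(−δ − 1.960) = Φ(1.521) + Φ(-5.441) = 0.9359 + 0.0000 = 0.9359.

Power ≈ 0.936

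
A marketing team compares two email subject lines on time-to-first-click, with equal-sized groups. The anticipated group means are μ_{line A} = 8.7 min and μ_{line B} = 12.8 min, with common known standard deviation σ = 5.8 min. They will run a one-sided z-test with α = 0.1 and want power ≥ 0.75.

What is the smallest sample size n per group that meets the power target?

n = 16 per group

Standardized effect: d = |μ_{line A} − μ_{line B}| / σ = |8.7 − 12.8| / 5.8 = 0.7069
Set Φ(δ − 1.282) = 0.75; then δ − 1.282 = Φ⁻¹(0.75) = 0.674, giving δ = 1.956.
δ = d·√(n/2) ⇒ n = 2(δ/d)² = 2 × (1.956 / 0.7069)² = 15.31.
Rounding up, n = 16 per group.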